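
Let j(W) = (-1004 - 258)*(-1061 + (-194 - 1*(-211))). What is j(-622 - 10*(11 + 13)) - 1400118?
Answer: -82590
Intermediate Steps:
j(W) = 1317528 (j(W) = -1262*(-1061 + (-194 + 211)) = -1262*(-1061 + 17) = -1262*(-1044) = 1317528)
j(-622 - 10*(11 + 13)) - 1400118 = 1317528 - 1400118 = -82590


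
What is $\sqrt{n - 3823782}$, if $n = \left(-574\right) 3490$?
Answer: $i \sqrt{5827042} \approx 2413.9 i$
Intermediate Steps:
$n = -2003260$
$\sqrt{n - 3823782} = \sqrt{-2003260 - 3823782} = \sqrt{-5827042} = i \sqrt{5827042}$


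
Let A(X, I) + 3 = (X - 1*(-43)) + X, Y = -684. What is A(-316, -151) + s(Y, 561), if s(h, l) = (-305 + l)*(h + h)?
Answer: -350800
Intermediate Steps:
s(h, l) = 2*h*(-305 + l) (s(h, l) = (-305 + l)*(2*h) = 2*h*(-305 + l))
A(X, I) = 40 + 2*X (A(X, I) = -3 + ((X - 1*(-43)) + X) = -3 + ((X + 43) + X) = -3 + ((43 + X) + X) = -3 + (43 + 2*X) = 40 + 2*X)
A(-316, -151) + s(Y, 561) = (40 + 2*(-316)) + 2*(-684)*(-305 + 561) = (40 - 632) + 2*(-684)*256 = -592 - 350208 = -350800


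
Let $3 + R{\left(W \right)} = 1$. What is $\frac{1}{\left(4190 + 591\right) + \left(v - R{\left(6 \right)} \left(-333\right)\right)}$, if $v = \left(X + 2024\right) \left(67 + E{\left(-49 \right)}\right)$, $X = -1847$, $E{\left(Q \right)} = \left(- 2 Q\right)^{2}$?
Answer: $\frac{1}{1715882} \approx 5.8279 \cdot 10^{-7}$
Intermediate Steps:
$E{\left(Q \right)} = 4 Q^{2}$
$R{\left(W \right)} = -2$ ($R{\left(W \right)} = -3 + 1 = -2$)
$v = 1711767$ ($v = \left(-1847 + 2024\right) \left(67 + 4 \left(-49\right)^{2}\right) = 177 \left(67 + 4 \cdot 2401\right) = 177 \left(67 + 9604\right) = 177 \cdot 9671 = 1711767$)
$\frac{1}{\left(4190 + 591\right) + \left(v - R{\left(6 \right)} \left(-333\right)\right)} = \frac{1}{\left(4190 + 591\right) + \left(1711767 - \left(-2\right) \left(-333\right)\right)} = \frac{1}{4781 + \left(1711767 - 666\right)} = \frac{1}{4781 + 1711101} = \frac{1}{1715882}$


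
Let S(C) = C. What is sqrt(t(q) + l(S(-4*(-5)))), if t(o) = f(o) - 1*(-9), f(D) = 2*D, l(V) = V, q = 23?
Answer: 5*sqrt(3) ≈ 8.6602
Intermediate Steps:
t(o) = 9 + 2*o (t(o) = 2*o - 1*(-9) = 2*o + 9 = 9 + 2*o)
sqrt(t(q) + l(S(-4*(-5)))) = sqrt((9 + 2*23) - 4*(-5)) = sqrt((9 + 46) + 20) = sqrt(55 + 20) = sqrt(75) = 5*sqrt(3)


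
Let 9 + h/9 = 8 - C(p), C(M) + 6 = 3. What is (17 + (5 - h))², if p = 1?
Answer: 16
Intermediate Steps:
C(M) = -3 (C(M) = -6 + 3 = -3)
h = 18 (h = -81 + 9*(8 - 1*(-3)) = -81 + 9*(8 + 3) = -81 + 9*11 = -81 + 99 = 18)
(17 + (5 - h))² = (17 + (5 - 1*18))² = (17 + (5 - 18))² = (17 - 13)² = 4² = 16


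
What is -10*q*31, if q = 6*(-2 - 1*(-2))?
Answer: 0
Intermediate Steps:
q = 0 (q = 6*(-2 + 2) = 6*0 = 0)
-10*q*31 = -10*0*31 = 0*31 = 0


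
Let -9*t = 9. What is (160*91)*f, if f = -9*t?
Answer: 131040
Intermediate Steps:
t = -1 (t = -1/9*9 = -1)
f = 9 (f = -9*(-1) = 9)
(160*91)*f = (160*91)*9 = 14560*9 = 131040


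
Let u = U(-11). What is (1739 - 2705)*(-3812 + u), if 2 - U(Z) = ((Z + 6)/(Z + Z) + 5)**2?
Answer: 897058995/242 ≈ 3.7069e+6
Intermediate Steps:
U(Z) = 2 - (5 + (6 + Z)/(2*Z))**2 (U(Z) = 2 - ((Z + 6)/(Z + Z) + 5)**2 = 2 - ((6 + Z)/((2*Z)) + 5)**2 = 2 - ((6 + Z)*(1/(2*Z)) + 5)**2 = 2 - ((6 + Z)/(2*Z) + 5)**2 = 2 - (5 + (6 + Z)/(2*Z))**2)
u = -12257/484 (u = 2 - 1/4*(6 + 11*(-11))**2/(-11)**2 = 2 - 1/4*1/121*(6 - 121)**2 = 2 - 1/4*1/121*(-115)**2 = 2 - 1/4*1/121*13225 = 2 - 13225/484 = -12257/484 ≈ -25.324)
(1739 - 2705)*(-3812 + u) = (1739 - 2705)*(-3812 - 12257/484) = -966*(-1857265/484) = 897058995/242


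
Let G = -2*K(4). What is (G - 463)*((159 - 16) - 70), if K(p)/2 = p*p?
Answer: -38471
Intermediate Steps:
K(p) = 2*p² (K(p) = 2*(p*p) = 2*p²)
G = -64 (G = -4*4² = -4*16 = -2*32 = -64)
(G - 463)*((159 - 16) - 70) = (-64 - 463)*((159 - 16) - 70) = -527*(143 - 70) = -527*73 = -38471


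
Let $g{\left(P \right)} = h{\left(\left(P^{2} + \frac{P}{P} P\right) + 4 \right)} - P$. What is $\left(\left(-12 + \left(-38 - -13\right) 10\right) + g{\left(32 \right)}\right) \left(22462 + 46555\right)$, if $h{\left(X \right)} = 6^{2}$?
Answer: $-17806386$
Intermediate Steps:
$h{\left(X \right)} = 36$
$g{\left(P \right)} = 36 - P$
$\left(\left(-12 + \left(-38 - -13\right) 10\right) + g{\left(32 \right)}\right) \left(22462 + 46555\right) = \left(\left(-12 + \left(-38 - -13\right) 10\right) + \left(36 - 32\right)\right) \left(22462 + 46555\right) = \left(\left(-12 + \left(-38 + 13\right) 10\right) + \left(36 - 32\right)\right) 69017 = \left(\left(-12 - 250\right) + 4\right) 69017 = \left(-262 + 4\right) 69017 = \left(-258\right) 69017 = -17806386$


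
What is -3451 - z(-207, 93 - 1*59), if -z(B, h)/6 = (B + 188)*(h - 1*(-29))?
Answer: -10633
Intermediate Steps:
z(B, h) = -6*(29 + h)*(188 + B) (z(B, h) = -6*(B + 188)*(h - 1*(-29)) = -6*(188 + B)*(h + 29) = -6*(188 + B)*(29 + h) = -6*(29 + h)*(188 + B))
-3451 - z(-207, 93 - 1*59) = -3451 - (-32712 - 1128*(93 - 1*59) - 174*(-207) - 6*(-207)*(93 - 1*59)) = -3451 - (-32712 - 1128*(93 - 59) + 36018 - 6*(-207)*(93 - 59)) = -3451 - (-32712 - 1128*34 + 36018 - 6*(-207)*34) = -3451 - (-32712 - 38352 + 36018 + 42228) = -3451 - 1*7182 = -3451 - 7182 = -10633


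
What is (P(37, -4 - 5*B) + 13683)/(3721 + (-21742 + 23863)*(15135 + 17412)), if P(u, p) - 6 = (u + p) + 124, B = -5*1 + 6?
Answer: 13841/69035908 ≈ 0.00020049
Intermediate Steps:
B = 1 (B = -5 + 6 = 1)
P(u, p) = 130 + p + u (P(u, p) = 6 + ((u + p) + 124) = 6 + ((p + u) + 124) = 6 + (124 + p + u) = 130 + p + u)
(P(37, -4 - 5*B) + 13683)/(3721 + (-21742 + 23863)*(15135 + 17412)) = ((130 + (-4 - 5*1) + 37) + 13683)/(3721 + (-21742 + 23863)*(15135 + 17412)) = ((130 + (-4 - 5) + 37) + 13683)/(3721 + 2121*32547) = ((130 - 9 + 37) + 13683)/(3721 + 69032187) = (158 + 13683)/69035908 = 13841*(1/69035908) = 13841/69035908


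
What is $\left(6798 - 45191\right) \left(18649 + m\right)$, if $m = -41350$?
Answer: $871559493$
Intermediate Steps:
$\left(6798 - 45191\right) \left(18649 + m\right) = \left(6798 - 45191\right) \left(18649 - 41350\right) = \left(-38393\right) \left(-22701\right) = 871559493$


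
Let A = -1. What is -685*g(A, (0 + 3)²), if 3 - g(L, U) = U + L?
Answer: 3425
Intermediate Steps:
g(L, U) = 3 - L - U (g(L, U) = 3 - (U + L) = 3 - (L + U) = 3 + (-L - U) = 3 - L - U)
-685*g(A, (0 + 3)²) = -685*(3 - 1*(-1) - (0 + 3)²) = -685*(3 + 1 - 1*3²) = -685*(3 + 1 - 1*9) = -685*(3 + 1 - 9) = -685*(-5) = 3425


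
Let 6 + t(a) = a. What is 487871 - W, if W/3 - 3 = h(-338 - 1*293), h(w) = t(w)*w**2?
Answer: 761373533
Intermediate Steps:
t(a) = -6 + a
h(w) = w**2*(-6 + w) (h(w) = (-6 + w)*w**2 = w**2*(-6 + w))
W = -760885662 (W = 9 + 3*((-338 - 1*293)**2*(-6 + (-338 - 1*293))) = 9 + 3*((-338 - 293)**2*(-6 + (-338 - 293))) = 9 + 3*((-631)**2*(-6 - 631)) = 9 + 3*(398161*(-637)) = 9 + 3*(-253628557) = 9 - 760885671 = -760885662)
487871 - W = 487871 - 1*(-760885662) = 487871 + 760885662 = 761373533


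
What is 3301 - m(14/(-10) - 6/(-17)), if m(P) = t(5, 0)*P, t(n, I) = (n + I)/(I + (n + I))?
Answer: 280674/85 ≈ 3302.0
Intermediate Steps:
t(n, I) = (I + n)/(n + 2*I) (t(n, I) = (I + n)/(I + (I + n)) = (I + n)/(n + 2*I))
m(P) = P (m(P) = ((0 + 5)/(5 + 2*0))*P = (5/(5 + 0))*P = (5/5)*P = ((⅕)*5)*P = 1*P = P)
3301 - m(14/(-10) - 6/(-17)) = 3301 - (14/(-10) - 6/(-17)) = 3301 - (14*(-⅒) - 6*(-1/17)) = 3301 - (-7/5 + 6/17) = 3301 - 1*(-89/85) = 3301 + 89/85 = 280674/85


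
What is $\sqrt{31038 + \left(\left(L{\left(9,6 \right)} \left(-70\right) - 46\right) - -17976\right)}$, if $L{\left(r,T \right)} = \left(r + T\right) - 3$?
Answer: $32 \sqrt{47} \approx 219.38$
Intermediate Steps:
$L{\left(r,T \right)} = -3 + T + r$ ($L{\left(r,T \right)} = \left(T + r\right) - 3 = -3 + T + r$)
$\sqrt{31038 + \left(\left(L{\left(9,6 \right)} \left(-70\right) - 46\right) - -17976\right)} = \sqrt{31038 + \left(\left(\left(-3 + 6 + 9\right) \left(-70\right) - 46\right) - -17976\right)} = \sqrt{31038 + \left(\left(12 \left(-70\right) - 46\right) + 17976\right)} = \sqrt{31038 + \left(\left(-840 - 46\right) + 17976\right)} = \sqrt{31038 + \left(-886 + 17976\right)} = \sqrt{31038 + 17090} = \sqrt{48128} = 32 \sqrt{47}$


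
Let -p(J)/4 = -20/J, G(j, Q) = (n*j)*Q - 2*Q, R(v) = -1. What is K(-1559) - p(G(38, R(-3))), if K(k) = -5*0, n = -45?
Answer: -5/107 ≈ -0.046729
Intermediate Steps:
K(k) = 0
G(j, Q) = -2*Q - 45*Q*j (G(j, Q) = (-45*j)*Q - 2*Q = -45*Q*j - 2*Q = -2*Q - 45*Q*j)
p(J) = 80/J (p(J) = -(-80)/J = 80/J)
K(-1559) - p(G(38, R(-3))) = 0 - 80/((-(-2 - 45*38))) = 0 - 80/((-(-2 - 1710))) = 0 - 80/((-1*(-1712))) = 0 - 80/1712 = 0 - 1*5/107 = 0 - 5/107 = -5/107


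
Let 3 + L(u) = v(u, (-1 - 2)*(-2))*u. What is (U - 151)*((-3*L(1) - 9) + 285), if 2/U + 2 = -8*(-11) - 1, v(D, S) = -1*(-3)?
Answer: -3541908/85 ≈ -41670.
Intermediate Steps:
v(D, S) = 3
U = 2/85 (U = 2/(-2 + (-8*(-11) - 1)) = 2/(-2 + (88 - 1)) = 2/(-2 + 87) = 2/85 ≈ 0.023529)
L(u) = -3 + 3*u
(U - 151)*((-3*L(1) - 9) + 285) = (2/85 - 151)*((-3*(-3 + 3*1) - 9) + 285) = -12833*((-3*(-3 + 3) - 9) + 285)/85 = -12833*((-3*0 - 9) + 285)/85 = -12833*((0 - 9) + 285)/85 = -12833*(-9 + 285)/85 = -12833/85*276 = -3541908/85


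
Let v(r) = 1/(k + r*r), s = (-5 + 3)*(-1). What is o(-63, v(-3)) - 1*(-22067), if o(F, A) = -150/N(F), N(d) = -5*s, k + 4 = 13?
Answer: 22082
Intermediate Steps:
k = 9 (k = -4 + 13 = 9)
s = 2 (s = -2*(-1) = 2)
v(r) = 1/(9 + r²) (v(r) = 1/(9 + r*r) = 1/(9 + r²))
N(d) = -10 (N(d) = -5*2 = -10)
o(F, A) = 15 (o(F, A) = -150/(-10) = -150*(-⅒) = 15)
o(-63, v(-3)) - 1*(-22067) = 15 - 1*(-22067) = 15 + 22067 = 22082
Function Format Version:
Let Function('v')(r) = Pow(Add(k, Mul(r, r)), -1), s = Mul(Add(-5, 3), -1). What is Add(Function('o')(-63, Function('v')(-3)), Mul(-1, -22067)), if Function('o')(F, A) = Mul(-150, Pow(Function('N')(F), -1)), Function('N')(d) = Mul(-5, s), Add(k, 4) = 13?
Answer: 22082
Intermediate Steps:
k = 9 (k = Add(-4, 13) = 9)
s = 2 (s = Mul(-2, -1) = 2)
Function('v')(r) = Pow(Add(9, Pow(r, 2)), -1) (Function('v')(r) = Pow(Add(9, Mul(r, r)), -1) = Pow(Add(9, Pow(r, 2)), -1))
Function('N')(d) = -10 (Function('N')(d) = Mul(-5, 2) = -10)
Function('o')(F, A) = 15 (Function('o')(F, A) = Mul(-150, Pow(-10, -1)) = Mul(-150, Rational(-1, 10)) = 15)
Add(Function('o')(-63, Function('v')(-3)), Mul(-1, -22067)) = Add(15, Mul(-1, -22067)) = Add(15, 22067) = 22082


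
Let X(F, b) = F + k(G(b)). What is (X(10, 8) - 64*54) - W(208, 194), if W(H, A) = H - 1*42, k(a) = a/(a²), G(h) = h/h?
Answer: -3611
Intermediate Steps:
G(h) = 1
k(a) = 1/a (k(a) = a/a² = 1/a)
W(H, A) = -42 + H (W(H, A) = H - 42 = -42 + H)
X(F, b) = 1 + F (X(F, b) = F + 1/1 = F + 1 = 1 + F)
(X(10, 8) - 64*54) - W(208, 194) = ((1 + 10) - 64*54) - (-42 + 208) = (11 - 3456) - 1*166 = -3445 - 166 = -3611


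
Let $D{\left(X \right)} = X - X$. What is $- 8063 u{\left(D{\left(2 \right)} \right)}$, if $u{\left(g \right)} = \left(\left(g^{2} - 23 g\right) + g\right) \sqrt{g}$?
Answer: $0$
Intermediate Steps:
$D{\left(X \right)} = 0$
$u{\left(g \right)} = \sqrt{g} \left(g^{2} - 22 g\right)$ ($u{\left(g \right)} = \left(g^{2} - 22 g\right) \sqrt{g} = \sqrt{g} \left(g^{2} - 22 g\right)$)
$- 8063 u{\left(D{\left(2 \right)} \right)} = - 8063 \cdot 0^{\frac{3}{2}} \left(-22 + 0\right) = - 8063 \cdot 0 \left(-22\right) = \left(-8063\right) 0 = 0$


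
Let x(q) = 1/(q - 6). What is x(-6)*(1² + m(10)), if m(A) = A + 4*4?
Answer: -9/4 ≈ -2.2500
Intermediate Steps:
m(A) = 16 + A (m(A) = A + 16 = 16 + A)
x(q) = 1/(-6 + q)
x(-6)*(1² + m(10)) = (1² + (16 + 10))/(-6 - 6) = (1 + 26)/(-12) = -1/12*27 = -9/4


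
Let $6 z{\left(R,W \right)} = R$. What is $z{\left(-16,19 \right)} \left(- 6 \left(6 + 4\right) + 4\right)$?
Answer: $\frac{448}{3} \approx 149.33$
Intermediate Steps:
$z{\left(R,W \right)} = \frac{R}{6}$
$z{\left(-16,19 \right)} \left(- 6 \left(6 + 4\right) + 4\right) = \frac{1}{6} \left(-16\right) \left(- 6 \left(6 + 4\right) + 4\right) = - \frac{8 \left(\left(-6\right) 10 + 4\right)}{3} = - \frac{8 \left(-60 + 4\right)}{3} = \left(- \frac{8}{3}\right) \left(-56\right) = \frac{448}{3}$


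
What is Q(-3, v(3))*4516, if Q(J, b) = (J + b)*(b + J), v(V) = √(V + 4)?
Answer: 72256 - 27096*√7 ≈ 566.72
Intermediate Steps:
v(V) = √(4 + V)
Q(J, b) = (J + b)² (Q(J, b) = (J + b)*(J + b) = (J + b)²)
Q(-3, v(3))*4516 = (-3 + √(4 + 3))²*4516 = (-3 + √7)²*4516 = 4516*(-3 + √7)²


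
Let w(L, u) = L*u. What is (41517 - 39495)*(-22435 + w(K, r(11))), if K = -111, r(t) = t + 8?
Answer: -49627968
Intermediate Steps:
r(t) = 8 + t
(41517 - 39495)*(-22435 + w(K, r(11))) = (41517 - 39495)*(-22435 - 111*(8 + 11)) = 2022*(-22435 - 111*19) = 2022*(-22435 - 2109) = 2022*(-24544) = -49627968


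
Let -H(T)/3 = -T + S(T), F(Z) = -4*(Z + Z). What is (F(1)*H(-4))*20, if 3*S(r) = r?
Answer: 1280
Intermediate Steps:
F(Z) = -8*Z
S(r) = r/3
H(T) = 2*T (H(T) = -3*(-T + T/3) = -(-2)*T = 2*T)
(F(1)*H(-4))*20 = ((-8*1)*(2*(-4)))*20 = -8*(-8)*20 = 64*20 = 1280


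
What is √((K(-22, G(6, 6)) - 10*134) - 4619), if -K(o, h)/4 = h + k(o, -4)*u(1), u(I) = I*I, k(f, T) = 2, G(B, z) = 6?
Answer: I*√5991 ≈ 77.402*I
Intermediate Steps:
u(I) = I²
K(o, h) = -8 - 4*h (K(o, h) = -4*(h + 2*1²) = -4*(h + 2*1) = -4*(h + 2) = -4*(2 + h) = -8 - 4*h)
√((K(-22, G(6, 6)) - 10*134) - 4619) = √(((-8 - 4*6) - 10*134) - 4619) = √(((-8 - 24) - 1*1340) - 4619) = √((-32 - 1340) - 4619) = √(-1372 - 4619) = √(-5991) = I*√5991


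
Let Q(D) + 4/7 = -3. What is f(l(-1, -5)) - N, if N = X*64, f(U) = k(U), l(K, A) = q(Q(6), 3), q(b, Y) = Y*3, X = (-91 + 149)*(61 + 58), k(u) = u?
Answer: -441719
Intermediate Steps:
Q(D) = -25/7 (Q(D) = -4/7 - 3 = -25/7)
X = 6902 (X = 58*119 = 6902)
q(b, Y) = 3*Y
l(K, A) = 9 (l(K, A) = 3*3 = 9)
f(U) = U
N = 441728 (N = 6902*64 = 441728)
f(l(-1, -5)) - N = 9 - 1*441728 = 9 - 441728 = -441719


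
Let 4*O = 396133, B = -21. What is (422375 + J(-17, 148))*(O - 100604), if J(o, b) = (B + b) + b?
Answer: -1327754975/2 ≈ -6.6388e+8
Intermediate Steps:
J(o, b) = -21 + 2*b (J(o, b) = (-21 + b) + b = -21 + 2*b)
O = 396133/4 (O = (1/4)*396133 = 396133/4 ≈ 99033.)
(422375 + J(-17, 148))*(O - 100604) = (422375 + (-21 + 2*148))*(396133/4 - 100604) = (422375 + (-21 + 296))*(-6283/4) = (422375 + 275)*(-6283/4) = 422650*(-6283/4) = -1327754975/2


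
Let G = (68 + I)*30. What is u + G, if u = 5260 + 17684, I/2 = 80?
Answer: 29784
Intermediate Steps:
I = 160 (I = 2*80 = 160)
u = 22944
G = 6840 (G = (68 + 160)*30 = 228*30 = 6840)
u + G = 22944 + 6840 = 29784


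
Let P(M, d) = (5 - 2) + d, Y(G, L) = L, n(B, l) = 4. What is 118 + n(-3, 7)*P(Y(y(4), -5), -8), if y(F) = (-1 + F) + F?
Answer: 98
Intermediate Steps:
y(F) = -1 + 2*F
P(M, d) = 3 + d
118 + n(-3, 7)*P(Y(y(4), -5), -8) = 118 + 4*(3 - 8) = 118 + 4*(-5) = 118 - 20 = 98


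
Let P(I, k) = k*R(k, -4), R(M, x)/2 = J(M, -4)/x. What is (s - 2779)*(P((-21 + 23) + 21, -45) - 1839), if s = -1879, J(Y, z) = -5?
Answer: 9090087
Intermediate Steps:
R(M, x) = -10/x (R(M, x) = 2*(-5/x) = -10/x)
P(I, k) = 5*k/2 (P(I, k) = k*(-10/(-4)) = k*(-10*(-1/4)) = k*(5/2) = 5*k/2)
(s - 2779)*(P((-21 + 23) + 21, -45) - 1839) = (-1879 - 2779)*((5/2)*(-45) - 1839) = -4658*(-225/2 - 1839) = -4658*(-3903/2) = 9090087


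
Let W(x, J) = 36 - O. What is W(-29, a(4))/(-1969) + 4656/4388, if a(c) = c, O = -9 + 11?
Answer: 2254618/2159993 ≈ 1.0438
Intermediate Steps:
O = 2
W(x, J) = 34 (W(x, J) = 36 - 1*2 = 36 - 2 = 34)
W(-29, a(4))/(-1969) + 4656/4388 = 34/(-1969) + 4656/4388 = 34*(-1/1969) + 4656*(1/4388) = -34/1969 + 1164/1097 = 2254618/2159993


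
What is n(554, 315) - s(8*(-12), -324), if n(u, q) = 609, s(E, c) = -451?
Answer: 1060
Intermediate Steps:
n(554, 315) - s(8*(-12), -324) = 609 - 1*(-451) = 609 + 451 = 1060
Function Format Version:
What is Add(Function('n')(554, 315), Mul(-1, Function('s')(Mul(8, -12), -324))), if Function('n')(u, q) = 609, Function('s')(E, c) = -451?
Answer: 1060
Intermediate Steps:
Add(Function('n')(554, 315), Mul(-1, Function('s')(Mul(8, -12), -324))) = Add(609, Mul(-1, -451)) = Add(609, 451) = 1060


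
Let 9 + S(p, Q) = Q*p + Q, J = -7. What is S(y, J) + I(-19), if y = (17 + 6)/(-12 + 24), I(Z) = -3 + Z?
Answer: -617/12 ≈ -51.417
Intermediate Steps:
y = 23/12 ≈ 1.9167
S(p, Q) = -9 + Q + Q*p (S(p, Q) = -9 + (Q*p + Q) = -9 + (Q + Q*p) = -9 + Q + Q*p)
S(y, J) + I(-19) = (-9 - 7 - 7*23/12) + (-3 - 19) = (-9 - 7 - 161/12) - 22 = -353/12 - 22 = -617/12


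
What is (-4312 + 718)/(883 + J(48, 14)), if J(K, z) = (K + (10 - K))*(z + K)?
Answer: -1198/501 ≈ -2.3912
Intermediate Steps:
J(K, z) = 10*K + 10*z (J(K, z) = 10*(K + z) = 10*K + 10*z)
(-4312 + 718)/(883 + J(48, 14)) = (-4312 + 718)/(883 + (10*48 + 10*14)) = -3594/(883 + (480 + 140)) = -3594/(883 + 620) = -3594/1503 = -3594*1/1503 = -1198/501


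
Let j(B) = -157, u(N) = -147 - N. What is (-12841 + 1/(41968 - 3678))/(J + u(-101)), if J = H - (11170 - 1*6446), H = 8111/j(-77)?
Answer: 77194056573/28985568290 ≈ 2.6632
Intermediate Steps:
H = -8111/157 (H = 8111/(-157) = 8111*(-1/157) = -8111/157 ≈ -51.662)
J = -749779/157 (J = -8111/157 - (11170 - 1*6446) = -8111/157 - (11170 - 6446) = -8111/157 - 1*4724 = -8111/157 - 4724 = -749779/157 ≈ -4775.7)
(-12841 + 1/(41968 - 3678))/(J + u(-101)) = (-12841 + 1/(41968 - 3678))/(-749779/157 + (-147 - 1*(-101))) = (-12841 + 1/38290)/(-749779/157 + (-147 + 101)) = (-12841 + 1/38290)/(-749779/157 - 46) = -491681889/(38290*(-757001/157)) = -491681889/38290*(-157/757001) = 77194056573/28985568290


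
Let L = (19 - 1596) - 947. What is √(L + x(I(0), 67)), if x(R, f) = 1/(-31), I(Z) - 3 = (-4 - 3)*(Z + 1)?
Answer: I*√2425595/31 ≈ 50.24*I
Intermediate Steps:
I(Z) = -4 - 7*Z (I(Z) = 3 + (-4 - 3)*(Z + 1) = 3 - 7*(1 + Z) = 3 + (-7 - 7*Z) = -4 - 7*Z)
x(R, f) = -1/31
L = -2524 (L = -1577 - 947 = -2524)
√(L + x(I(0), 67)) = √(-2524 - 1/31) = √(-78245/31) = I*√2425595/31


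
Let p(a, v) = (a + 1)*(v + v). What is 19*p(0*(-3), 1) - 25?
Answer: 13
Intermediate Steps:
p(a, v) = 2*v*(1 + a) (p(a, v) = (1 + a)*(2*v) = 2*v*(1 + a))
19*p(0*(-3), 1) - 25 = 19*(2*1*(1 + 0*(-3))) - 25 = 19*(2*1*(1 + 0)) - 25 = 19*(2*1*1) - 25 = 19*2 - 25 = 38 - 25 = 13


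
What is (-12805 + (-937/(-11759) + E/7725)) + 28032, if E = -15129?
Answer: 461007916613/30279425 ≈ 15225.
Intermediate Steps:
(-12805 + (-937/(-11759) + E/7725)) + 28032 = (-12805 + (-937/(-11759) - 15129/7725)) + 28032 = (-12805 + (-937*(-1/11759) - 15129*1/7725)) + 28032 = (-12805 + (937/11759 - 5043/2575)) + 28032 = (-12805 - 56887862/30279425) + 28032 = -387784924987/30279425 + 28032 = 461007916613/30279425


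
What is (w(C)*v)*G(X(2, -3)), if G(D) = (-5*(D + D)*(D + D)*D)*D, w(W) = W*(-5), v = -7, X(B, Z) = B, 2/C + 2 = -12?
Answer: 1600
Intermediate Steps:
C = -⅐ (C = 2/(-2 - 12) = 2/(-14) = 2*(-1/14) = -⅐ ≈ -0.14286)
w(W) = -5*W
G(D) = -20*D⁴ (G(D) = (-5*(2*D)*(2*D)*D)*D = (-5*4*D²*D)*D = (-20*D³)*D = -20*D⁴)
(w(C)*v)*G(X(2, -3)) = (-5*(-⅐)*(-7))*(-20*2⁴) = ((5/7)*(-7))*(-20*16) = -5*(-320) = 1600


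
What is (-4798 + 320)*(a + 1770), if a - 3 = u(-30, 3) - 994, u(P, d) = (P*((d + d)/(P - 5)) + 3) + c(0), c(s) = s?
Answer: -24673780/7 ≈ -3.5248e+6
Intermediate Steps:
u(P, d) = 3 + 2*P*d/(-5 + P) (u(P, d) = (P*((d + d)/(P - 5)) + 3) + 0 = (P*((2*d)/(-5 + P)) + 3) + 0 = (P*(2*d/(-5 + P)) + 3) + 0 = (2*P*d/(-5 + P) + 3) + 0 = (3 + 2*P*d/(-5 + P)) + 0 = 3 + 2*P*d/(-5 + P))
a = -6880/7 (a = 3 + ((-15 + 3*(-30) + 2*(-30)*3)/(-5 - 30) - 994) = 3 + ((-15 - 90 - 180)/(-35) - 994) = 3 + (-1/35*(-285) - 994) = 3 + (57/7 - 994) = 3 - 6901/7 = -6880/7 ≈ -982.86)
(-4798 + 320)*(a + 1770) = (-4798 + 320)*(-6880/7 + 1770) = -4478*5510/7 = -24673780/7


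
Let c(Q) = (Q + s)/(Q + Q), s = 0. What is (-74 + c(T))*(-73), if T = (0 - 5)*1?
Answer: 10731/2 ≈ 5365.5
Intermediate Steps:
T = -5 (T = -5*1 = -5)
c(Q) = 1/2 (c(Q) = (Q + 0)/(Q + Q) = Q/((2*Q)) = Q*(1/(2*Q)) = 1/2)
(-74 + c(T))*(-73) = (-74 + 1/2)*(-73) = -147/2*(-73) = 10731/2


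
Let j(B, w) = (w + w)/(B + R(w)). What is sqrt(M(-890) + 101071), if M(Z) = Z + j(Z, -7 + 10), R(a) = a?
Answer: sqrt(78819299867)/887 ≈ 316.51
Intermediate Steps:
j(B, w) = 2*w/(B + w) (j(B, w) = (w + w)/(B + w) = (2*w)/(B + w) = 2*w/(B + w))
M(Z) = Z + 6/(3 + Z) (M(Z) = Z + 2*(-7 + 10)/(Z + (-7 + 10)) = Z + 2*3/(Z + 3) = Z + 2*3/(3 + Z) = Z + 6/(3 + Z))
sqrt(M(-890) + 101071) = sqrt((6 - 890*(3 - 890))/(3 - 890) + 101071) = sqrt((6 - 890*(-887))/(-887) + 101071) = sqrt(-(6 + 789430)/887 + 101071) = sqrt(-1/887*789436 + 101071) = sqrt(-789436/887 + 101071) = sqrt(88860541/887) = sqrt(78819299867)/887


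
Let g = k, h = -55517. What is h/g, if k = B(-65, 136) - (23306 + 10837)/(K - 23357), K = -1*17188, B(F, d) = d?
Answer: -107187465/264203 ≈ -405.70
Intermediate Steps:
K = -17188
k = 1849421/13515 (k = 136 - (23306 + 10837)/(-17188 - 23357) = 136 - 34143/(-40545) = 136 - 34143*(-1)/40545 = 136 - 1*(-11381/13515) = 136 + 11381/13515 = 1849421/13515 ≈ 136.84)
g = 1849421/13515 ≈ 136.84
h/g = -55517/1849421/13515 = -55517*13515/1849421 = -107187465/264203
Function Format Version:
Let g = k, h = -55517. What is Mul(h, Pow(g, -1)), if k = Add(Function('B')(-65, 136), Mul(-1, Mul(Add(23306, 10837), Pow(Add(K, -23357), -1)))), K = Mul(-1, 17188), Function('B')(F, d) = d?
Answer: Rational(-107187465, 264203) ≈ -405.70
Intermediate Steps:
K = -17188
k = Rational(1849421, 13515) (k = Add(136, Mul(-1, Mul(Add(23306, 10837), Pow(Add(-17188, -23357), -1)))) = Add(136, Mul(-1, Mul(34143, Pow(-40545, -1)))) = Add(136, Mul(-1, Mul(34143, Rational(-1, 40545)))) = Add(136, Mul(-1, Rational(-11381, 13515))) = Add(136, Rational(11381, 13515)) = Rational(1849421, 13515) ≈ 136.84)
g = Rational(1849421, 13515) ≈ 136.84
Mul(h, Pow(g, -1)) = Mul(-55517, Pow(Rational(1849421, 13515), -1)) = Mul(-55517, Rational(13515, 1849421)) = Rational(-107187465, 264203)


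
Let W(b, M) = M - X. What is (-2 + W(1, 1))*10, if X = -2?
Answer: 10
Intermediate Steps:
W(b, M) = 2 + M (W(b, M) = M - 1*(-2) = M + 2 = 2 + M)
(-2 + W(1, 1))*10 = (-2 + (2 + 1))*10 = (-2 + 3)*10 = 1*10 = 10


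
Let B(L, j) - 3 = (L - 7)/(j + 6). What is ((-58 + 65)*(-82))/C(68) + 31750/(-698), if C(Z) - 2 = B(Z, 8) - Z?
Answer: -10228811/286529 ≈ -35.699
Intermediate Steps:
B(L, j) = 3 + (-7 + L)/(6 + j) (B(L, j) = 3 + (L - 7)/(j + 6) = 3 + (-7 + L)/(6 + j))
C(Z) = 9/2 - 13*Z/14 (C(Z) = 2 + ((11 + Z + 3*8)/(6 + 8) - Z) = 2 + ((11 + Z + 24)/14 - Z) = 2 + ((35 + Z)/14 - Z) = 2 + ((5/2 + Z/14) - Z) = 2 + (5/2 - 13*Z/14) = 9/2 - 13*Z/14)
((-58 + 65)*(-82))/C(68) + 31750/(-698) = ((-58 + 65)*(-82))/(9/2 - 13/14*68) + 31750/(-698) = (7*(-82))/(9/2 - 442/7) + 31750*(-1/698) = -574/(-821/14) - 15875/349 = -574*(-14/821) - 15875/349 = 8036/821 - 15875/349 = -10228811/286529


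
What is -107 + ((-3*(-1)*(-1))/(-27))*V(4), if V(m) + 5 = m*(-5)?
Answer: -988/9 ≈ -109.78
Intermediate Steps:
V(m) = -5 - 5*m (V(m) = -5 + m*(-5) = -5 - 5*m)
-107 + ((-3*(-1)*(-1))/(-27))*V(4) = -107 + ((-3*(-1)*(-1))/(-27))*(-5 - 5*4) = -107 + ((3*(-1))*(-1/27))*(-5 - 20) = -107 - 3*(-1/27)*(-25) = -107 + (⅑)*(-25) = -107 - 25/9 = -988/9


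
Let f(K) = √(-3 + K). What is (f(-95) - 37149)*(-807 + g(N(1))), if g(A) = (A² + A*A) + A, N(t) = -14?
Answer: 15936921 - 3003*I*√2 ≈ 1.5937e+7 - 4246.9*I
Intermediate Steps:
g(A) = A + 2*A² (g(A) = (A² + A²) + A = 2*A² + A = A + 2*A²)
(f(-95) - 37149)*(-807 + g(N(1))) = (√(-3 - 95) - 37149)*(-807 - 14*(1 + 2*(-14))) = (√(-98) - 37149)*(-807 - 14*(1 - 28)) = (7*I*√2 - 37149)*(-807 - 14*(-27)) = (-37149 + 7*I*√2)*(-807 + 378) = (-37149 + 7*I*√2)*(-429) = 15936921 - 3003*I*√2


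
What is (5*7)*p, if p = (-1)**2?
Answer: 35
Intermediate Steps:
p = 1
(5*7)*p = (5*7)*1 = 35*1 = 35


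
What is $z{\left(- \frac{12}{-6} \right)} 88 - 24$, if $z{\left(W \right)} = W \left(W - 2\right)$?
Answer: $-24$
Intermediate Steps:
$z{\left(W \right)} = W \left(-2 + W\right)$
$z{\left(- \frac{12}{-6} \right)} 88 - 24 = - \frac{12}{-6} \left(-2 - \frac{12}{-6}\right) 88 - 24 = \left(-12\right) \left(- \frac{1}{6}\right) \left(-2 - -2\right) 88 - 24 = 2 \left(-2 + 2\right) 88 - 24 = 2 \cdot 0 \cdot 88 - 24 = 0 \cdot 88 - 24 = 0 - 24 = -24$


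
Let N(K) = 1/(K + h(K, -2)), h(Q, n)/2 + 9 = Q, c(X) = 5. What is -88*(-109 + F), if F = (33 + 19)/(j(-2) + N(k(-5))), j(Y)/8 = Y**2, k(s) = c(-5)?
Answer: 897512/95 ≈ 9447.5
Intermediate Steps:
k(s) = 5
h(Q, n) = -18 + 2*Q
j(Y) = 8*Y**2
N(K) = 1/(-18 + 3*K) (N(K) = 1/(K + (-18 + 2*K)) = 1/(-18 + 3*K))
F = 156/95 (F = (33 + 19)/(8*(-2)**2 + 1/(3*(-6 + 5))) = 52/(8*4 + (1/3)/(-1)) = 52/(32 + (1/3)*(-1)) = 52/(32 - 1/3) = 52/(95/3) = 52*(3/95) = 156/95 ≈ 1.6421)
-88*(-109 + F) = -88*(-109 + 156/95) = -88*(-10199/95) = 897512/95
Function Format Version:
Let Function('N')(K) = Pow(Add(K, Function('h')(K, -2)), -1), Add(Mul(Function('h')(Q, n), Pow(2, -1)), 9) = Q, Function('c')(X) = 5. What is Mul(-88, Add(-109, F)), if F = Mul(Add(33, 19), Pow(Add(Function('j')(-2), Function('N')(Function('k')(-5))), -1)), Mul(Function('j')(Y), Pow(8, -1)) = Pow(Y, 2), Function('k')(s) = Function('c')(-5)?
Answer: Rational(897512, 95) ≈ 9447.5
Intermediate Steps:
Function('k')(s) = 5
Function('h')(Q, n) = Add(-18, Mul(2, Q))
Function('j')(Y) = Mul(8, Pow(Y, 2))
Function('N')(K) = Pow(Add(-18, Mul(3, K)), -1) (Function('N')(K) = Pow(Add(K, Add(-18, Mul(2, K))), -1) = Pow(Add(-18, Mul(3, K)), -1))
F = Rational(156, 95) (F = Mul(Add(33, 19), Pow(Add(Mul(8, Pow(-2, 2)), Mul(Rational(1, 3), Pow(Add(-6, 5), -1))), -1)) = Mul(52, Pow(Add(Mul(8, 4), Mul(Rational(1, 3), Pow(-1, -1))), -1)) = Mul(52, Pow(Add(32, Mul(Rational(1, 3), -1)), -1)) = Mul(52, Pow(Add(32, Rational(-1, 3)), -1)) = Mul(52, Pow(Rational(95, 3), -1)) = Mul(52, Rational(3, 95)) = Rational(156, 95) ≈ 1.6421)
Mul(-88, Add(-109, F)) = Mul(-88, Add(-109, Rational(156, 95))) = Mul(-88, Rational(-10199, 95)) = Rational(897512, 95)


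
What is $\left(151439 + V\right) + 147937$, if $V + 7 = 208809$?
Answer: $508178$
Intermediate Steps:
$V = 208802$ ($V = -7 + 208809 = 208802$)
$\left(151439 + V\right) + 147937 = \left(151439 + 208802\right) + 147937 = 360241 + 147937 = 508178$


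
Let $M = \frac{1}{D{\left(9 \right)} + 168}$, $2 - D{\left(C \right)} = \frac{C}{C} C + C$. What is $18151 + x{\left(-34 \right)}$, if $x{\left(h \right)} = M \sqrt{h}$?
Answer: $18151 + \frac{i \sqrt{34}}{152} \approx 18151.0 + 0.038362 i$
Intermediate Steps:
$D{\left(C \right)} = 2 - 2 C$ ($D{\left(C \right)} = 2 - \left(\frac{C}{C} C + C\right) = 2 - \left(1 C + C\right) = 2 - \left(C + C\right) = 2 - 2 C$)
$M = \frac{1}{152}$ ($M = \frac{1}{\left(2 - 18\right) + 168} = \frac{1}{-16 + 168} = \frac{1}{152} \approx 0.0065789$)
$x{\left(h \right)} = \frac{\sqrt{h}}{152}$
$18151 + x{\left(-34 \right)} = 18151 + \frac{\sqrt{-34}}{152} = 18151 + \frac{i \sqrt{34}}{152}$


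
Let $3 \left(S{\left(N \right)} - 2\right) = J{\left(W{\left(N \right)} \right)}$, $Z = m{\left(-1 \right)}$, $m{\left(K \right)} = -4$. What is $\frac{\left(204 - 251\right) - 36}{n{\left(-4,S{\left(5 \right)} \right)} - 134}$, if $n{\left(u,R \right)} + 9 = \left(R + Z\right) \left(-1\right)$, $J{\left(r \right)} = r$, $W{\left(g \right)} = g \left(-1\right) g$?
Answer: $\frac{249}{398} \approx 0.62563$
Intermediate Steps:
$Z = -4$
$W{\left(g \right)} = - g^{2}$ ($W{\left(g \right)} = - g g = - g^{2}$)
$S{\left(N \right)} = 2 - \frac{N^{2}}{3}$ ($S{\left(N \right)} = 2 + \frac{\left(-1\right) N^{2}}{3} = 2 - \frac{N^{2}}{3}$)
$n{\left(u,R \right)} = -5 - R$ ($n{\left(u,R \right)} = -9 + \left(R - 4\right) \left(-1\right) = -9 + \left(-4 + R\right) \left(-1\right) = -9 - \left(-4 + R\right) = -5 - R$)
$\frac{\left(204 - 251\right) - 36}{n{\left(-4,S{\left(5 \right)} \right)} - 134} = \frac{\left(204 - 251\right) - 36}{\left(-5 - \left(2 - \frac{5^{2}}{3}\right)\right) - 134} = \frac{-47 - 36}{\left(-5 - \left(2 - \frac{25}{3}\right)\right) - 134} = - \frac{83}{\left(-5 - \left(2 - \frac{25}{3}\right)\right) - 134} = - \frac{83}{\left(-5 - - \frac{19}{3}\right) - 134} = - \frac{83}{\left(-5 + \frac{19}{3}\right) - 134} = - \frac{83}{\frac{4}{3} - 134} = - \frac{83}{- \frac{398}{3}} = \left(-83\right) \left(- \frac{3}{398}\right) = \frac{249}{398}$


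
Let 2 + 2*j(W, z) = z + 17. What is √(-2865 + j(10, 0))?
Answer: 3*I*√1270/2 ≈ 53.456*I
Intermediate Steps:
j(W, z) = 15/2 + z/2 (j(W, z) = -1 + (z + 17)/2 = -1 + (17 + z)/2 = -1 + (17/2 + z/2) = 15/2 + z/2)
√(-2865 + j(10, 0)) = √(-2865 + (15/2 + (½)*0)) = √(-2865 + (15/2 + 0)) = √(-2865 + 15/2) = √(-5715/2) = 3*I*√1270/2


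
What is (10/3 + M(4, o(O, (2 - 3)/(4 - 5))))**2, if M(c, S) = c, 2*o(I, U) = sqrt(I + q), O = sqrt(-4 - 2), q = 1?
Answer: 484/9 ≈ 53.778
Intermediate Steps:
O = I*sqrt(6) (O = sqrt(-6) = I*sqrt(6) ≈ 2.4495*I)
o(I, U) = sqrt(1 + I)/2 (o(I, U) = sqrt(I + 1)/2 = sqrt(1 + I)/2)
(10/3 + M(4, o(O, (2 - 3)/(4 - 5))))**2 = (10/3 + 4)**2 = (22/3)**2 = 484/9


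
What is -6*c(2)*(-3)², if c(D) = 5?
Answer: -270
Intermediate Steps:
-6*c(2)*(-3)² = -6*5*(-3)² = -30*9 = -270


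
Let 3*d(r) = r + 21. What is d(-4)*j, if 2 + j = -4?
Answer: -34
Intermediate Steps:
d(r) = 7 + r/3 (d(r) = (r + 21)/3 = (21 + r)/3 = 7 + r/3)
j = -6 (j = -2 - 4 = -6)
d(-4)*j = (7 + (1/3)*(-4))*(-6) = (7 - 4/3)*(-6) = (17/3)*(-6) = -34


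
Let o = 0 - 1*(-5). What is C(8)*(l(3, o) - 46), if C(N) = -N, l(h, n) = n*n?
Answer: 168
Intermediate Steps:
o = 5 (o = 0 + 5 = 5)
l(h, n) = n²
C(8)*(l(3, o) - 46) = (-1*8)*(5² - 46) = -8*(25 - 46) = -8*(-21) = 168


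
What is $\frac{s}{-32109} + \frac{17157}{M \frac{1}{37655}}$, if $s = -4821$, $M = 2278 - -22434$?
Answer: $\frac{6914678987189}{264492536} \approx 26143.0$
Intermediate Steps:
$M = 24712$ ($M = 2278 + 22434 = 24712$)
$\frac{s}{-32109} + \frac{17157}{M \frac{1}{37655}} = - \frac{4821}{-32109} + \frac{17157}{24712 \cdot \frac{1}{37655}} = \left(-4821\right) \left(- \frac{1}{32109}\right) + \frac{17157}{24712 \cdot \frac{1}{37655}} = \frac{1607}{10703} + \frac{17157}{\frac{24712}{37655}} = \frac{1607}{10703} + 17157 \cdot \frac{37655}{24712} = \frac{1607}{10703} + \frac{646046835}{24712} = \frac{6914678987189}{264492536}$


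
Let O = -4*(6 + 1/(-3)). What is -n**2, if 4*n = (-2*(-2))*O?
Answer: -4624/9 ≈ -513.78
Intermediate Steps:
O = -68/3 (O = -4*(6 + 1*(-1/3)) = -4*(6 - 1/3) = -4*17/3 = -68/3 ≈ -22.667)
n = -68/3 (n = (-2*(-2)*(-68/3))/4 = (4*(-68/3))/4 = (1/4)*(-272/3) = -68/3 ≈ -22.667)
-n**2 = -(-68/3)**2 = -1*4624/9 = -4624/9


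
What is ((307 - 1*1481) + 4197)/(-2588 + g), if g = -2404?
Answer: -3023/4992 ≈ -0.60557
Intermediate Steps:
((307 - 1*1481) + 4197)/(-2588 + g) = ((307 - 1*1481) + 4197)/(-2588 - 2404) = ((307 - 1481) + 4197)/(-4992) = (-1174 + 4197)*(-1/4992) = 3023*(-1/4992) = -3023/4992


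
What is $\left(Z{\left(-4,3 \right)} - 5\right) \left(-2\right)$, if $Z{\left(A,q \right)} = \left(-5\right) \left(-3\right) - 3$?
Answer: $-14$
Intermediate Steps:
$Z{\left(A,q \right)} = 12$ ($Z{\left(A,q \right)} = 15 - 3 = 12$)
$\left(Z{\left(-4,3 \right)} - 5\right) \left(-2\right) = \left(12 - 5\right) \left(-2\right) = 7 \left(-2\right) = -14$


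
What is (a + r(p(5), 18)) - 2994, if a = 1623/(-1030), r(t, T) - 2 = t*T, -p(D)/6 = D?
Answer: -3639583/1030 ≈ -3533.6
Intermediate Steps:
p(D) = -6*D
r(t, T) = 2 + T*t (r(t, T) = 2 + t*T = 2 + T*t)
a = -1623/1030 (a = 1623*(-1/1030) = -1623/1030 ≈ -1.5757)
(a + r(p(5), 18)) - 2994 = (-1623/1030 + (2 + 18*(-6*5))) - 2994 = (-1623/1030 + (2 + 18*(-30))) - 2994 = (-1623/1030 + (2 - 540)) - 2994 = (-1623/1030 - 538) - 2994 = -555763/1030 - 2994 = -3639583/1030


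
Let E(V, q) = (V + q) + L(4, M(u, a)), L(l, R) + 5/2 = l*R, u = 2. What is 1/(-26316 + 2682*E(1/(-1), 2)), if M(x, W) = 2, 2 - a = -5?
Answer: -1/8883 ≈ -0.00011257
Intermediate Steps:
a = 7 (a = 2 - 1*(-5) = 2 + 5 = 7)
L(l, R) = -5/2 + R*l (L(l, R) = -5/2 + l*R = -5/2 + R*l)
E(V, q) = 11/2 + V + q (E(V, q) = (V + q) + (-5/2 + 2*4) = (V + q) + (-5/2 + 8) = (V + q) + 11/2 = 11/2 + V + q)
1/(-26316 + 2682*E(1/(-1), 2)) = 1/(-26316 + 2682*(11/2 + 1/(-1) + 2)) = 1/(-26316 + 2682*(11/2 - 1 + 2)) = 1/(-26316 + 2682*(13/2)) = 1/(-26316 + 17433) = 1/(-8883) = -1/8883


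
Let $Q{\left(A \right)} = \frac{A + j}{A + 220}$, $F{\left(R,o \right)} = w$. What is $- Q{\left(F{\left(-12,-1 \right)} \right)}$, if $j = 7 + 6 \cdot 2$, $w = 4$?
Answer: $- \frac{23}{224} \approx -0.10268$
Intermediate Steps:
$j = 19$ ($j = 7 + 12 = 19$)
$F{\left(R,o \right)} = 4$
$Q{\left(A \right)} = \frac{19 + A}{220 + A}$ ($Q{\left(A \right)} = \frac{A + 19}{A + 220} = \frac{19 + A}{220 + A}$)
$- Q{\left(F{\left(-12,-1 \right)} \right)} = - \frac{19 + 4}{220 + 4} = - \frac{23}{224}$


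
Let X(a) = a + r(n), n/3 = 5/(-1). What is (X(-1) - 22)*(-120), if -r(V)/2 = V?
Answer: -840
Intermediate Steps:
n = -15 (n = 3*(5/(-1)) = 3*(5*(-1)) = 3*(-5) = -15)
r(V) = -2*V
X(a) = 30 + a (X(a) = a - 2*(-15) = a + 30 = 30 + a)
(X(-1) - 22)*(-120) = ((30 - 1) - 22)*(-120) = (29 - 22)*(-120) = 7*(-120) = -840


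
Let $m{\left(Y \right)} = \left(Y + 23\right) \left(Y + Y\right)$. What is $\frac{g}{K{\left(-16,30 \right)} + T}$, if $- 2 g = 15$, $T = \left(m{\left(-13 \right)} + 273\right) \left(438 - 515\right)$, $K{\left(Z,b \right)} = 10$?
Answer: $\frac{15}{1982} \approx 0.0075681$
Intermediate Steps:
$m{\left(Y \right)} = 2 Y \left(23 + Y\right)$ ($m{\left(Y \right)} = \left(23 + Y\right) 2 Y = 2 Y \left(23 + Y\right)$)
$T = -1001$ ($T = \left(2 \left(-13\right) \left(23 - 13\right) + 273\right) \left(438 - 515\right) = \left(2 \left(-13\right) 10 + 273\right) \left(-77\right) = \left(-260 + 273\right) \left(-77\right) = 13 \left(-77\right) = -1001$)
$g = - \frac{15}{2}$ ($g = \left(- \frac{1}{2}\right) 15 = - \frac{15}{2} \approx -7.5$)
$\frac{g}{K{\left(-16,30 \right)} + T} = - \frac{15}{2 \left(10 - 1001\right)} = - \frac{15}{2 \left(-991\right)} = \left(- \frac{15}{2}\right) \left(- \frac{1}{991}\right) = \frac{15}{1982}$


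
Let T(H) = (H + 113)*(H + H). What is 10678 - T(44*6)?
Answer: -188378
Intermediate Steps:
T(H) = 2*H*(113 + H) (T(H) = (113 + H)*(2*H) = 2*H*(113 + H))
10678 - T(44*6) = 10678 - 2*44*6*(113 + 44*6) = 10678 - 2*264*(113 + 264) = 10678 - 2*264*377 = 10678 - 1*199056 = 10678 - 199056 = -188378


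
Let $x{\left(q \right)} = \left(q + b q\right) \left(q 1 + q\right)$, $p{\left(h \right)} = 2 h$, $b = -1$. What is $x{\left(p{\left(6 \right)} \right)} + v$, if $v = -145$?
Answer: $-145$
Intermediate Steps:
$x{\left(q \right)} = 0$ ($x{\left(q \right)} = \left(q - q\right) \left(q 1 + q\right) = 0 \left(q + q\right) = 0 \cdot 2 q = 0$)
$x{\left(p{\left(6 \right)} \right)} + v = 0 - 145 = -145$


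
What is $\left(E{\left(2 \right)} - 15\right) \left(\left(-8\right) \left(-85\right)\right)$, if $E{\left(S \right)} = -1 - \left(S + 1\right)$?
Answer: $-12920$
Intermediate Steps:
$E{\left(S \right)} = -2 - S$ ($E{\left(S \right)} = -1 - \left(1 + S\right) = -2 - S$)
$\left(E{\left(2 \right)} - 15\right) \left(\left(-8\right) \left(-85\right)\right) = \left(\left(-2 - 2\right) - 15\right) \left(\left(-8\right) \left(-85\right)\right) = \left(\left(-2 - 2\right) - 15\right) 680 = \left(-4 - 15\right) 680 = \left(-19\right) 680 = -12920$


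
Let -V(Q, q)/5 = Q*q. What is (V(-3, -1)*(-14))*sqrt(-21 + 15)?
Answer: 210*I*sqrt(6) ≈ 514.39*I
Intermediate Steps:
V(Q, q) = -5*Q*q
(V(-3, -1)*(-14))*sqrt(-21 + 15) = (-5*(-3)*(-1)*(-14))*sqrt(-21 + 15) = (-15*(-14))*sqrt(-6) = 210*(I*sqrt(6)) = 210*I*sqrt(6)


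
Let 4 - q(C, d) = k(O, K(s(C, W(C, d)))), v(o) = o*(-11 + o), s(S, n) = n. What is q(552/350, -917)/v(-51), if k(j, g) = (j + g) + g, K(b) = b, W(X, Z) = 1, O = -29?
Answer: 1/102 ≈ 0.0098039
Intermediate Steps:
k(j, g) = j + 2*g (k(j, g) = (g + j) + g = j + 2*g)
q(C, d) = 31 (q(C, d) = 4 - (-29 + 2*1) = 4 - (-29 + 2) = 4 - 1*(-27) = 4 + 27 = 31)
q(552/350, -917)/v(-51) = 31/((-51*(-11 - 51))) = 31/((-51*(-62))) = 31/3162 = 31*(1/3162) = 1/102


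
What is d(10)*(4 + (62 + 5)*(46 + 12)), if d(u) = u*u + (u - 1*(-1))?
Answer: 431790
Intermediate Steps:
d(u) = 1 + u + u**2 (d(u) = u**2 + (u + 1) = u**2 + (1 + u) = 1 + u + u**2)
d(10)*(4 + (62 + 5)*(46 + 12)) = (1 + 10 + 10**2)*(4 + (62 + 5)*(46 + 12)) = (1 + 10 + 100)*(4 + 67*58) = 111*(4 + 3886) = 111*3890 = 431790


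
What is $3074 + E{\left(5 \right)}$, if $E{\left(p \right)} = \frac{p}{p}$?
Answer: $3075$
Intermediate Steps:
$E{\left(p \right)} = 1$
$3074 + E{\left(5 \right)} = 3074 + 1 = 3075$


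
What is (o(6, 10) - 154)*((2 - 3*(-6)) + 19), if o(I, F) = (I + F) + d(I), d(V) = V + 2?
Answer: -5070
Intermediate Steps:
d(V) = 2 + V
o(I, F) = 2 + F + 2*I (o(I, F) = (I + F) + (2 + I) = (F + I) + (2 + I) = 2 + F + 2*I)
(o(6, 10) - 154)*((2 - 3*(-6)) + 19) = ((2 + 10 + 2*6) - 154)*((2 - 3*(-6)) + 19) = ((2 + 10 + 12) - 154)*((2 + 18) + 19) = (24 - 154)*(20 + 19) = -130*39 = -5070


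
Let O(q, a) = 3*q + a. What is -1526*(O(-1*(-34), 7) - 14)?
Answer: -144970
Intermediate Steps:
O(q, a) = a + 3*q
-1526*(O(-1*(-34), 7) - 14) = -1526*((7 + 3*(-1*(-34))) - 14) = -1526*((7 + 3*34) - 14) = -1526*((7 + 102) - 14) = -1526*(109 - 14) = -1526*95 = -144970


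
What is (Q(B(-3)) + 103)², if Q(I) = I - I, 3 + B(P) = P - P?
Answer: 10609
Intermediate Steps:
B(P) = -3 (B(P) = -3 + (P - P) = -3 + 0 = -3)
Q(I) = 0
(Q(B(-3)) + 103)² = (0 + 103)² = 103² = 10609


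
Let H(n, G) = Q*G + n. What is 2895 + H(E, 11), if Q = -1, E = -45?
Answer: 2839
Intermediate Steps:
H(n, G) = n - G (H(n, G) = -G + n = n - G)
2895 + H(E, 11) = 2895 + (-45 - 1*11) = 2895 + (-45 - 11) = 2895 - 56 = 2839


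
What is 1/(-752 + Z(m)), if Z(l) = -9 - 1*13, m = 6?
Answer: -1/774 ≈ -0.0012920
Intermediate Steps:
Z(l) = -22 (Z(l) = -9 - 13 = -22)
1/(-752 + Z(m)) = 1/(-752 - 22) = 1/(-774) = -1/774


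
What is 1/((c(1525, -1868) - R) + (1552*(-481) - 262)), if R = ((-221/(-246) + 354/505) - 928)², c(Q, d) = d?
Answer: -15433092900/24798821790577801 ≈ -6.2233e-7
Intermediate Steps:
R = 13244960255736001/15433092900 (R = ((-221*(-1/246) + 354*(1/505)) - 928)² = ((221/246 + 354/505) - 928)² = (198689/124230 - 928)² = (-115086751/124230)² = 13244960255736001/15433092900 ≈ 8.5822e+5)
1/((c(1525, -1868) - R) + (1552*(-481) - 262)) = 1/((-1868 - 1*13244960255736001/15433092900) + (1552*(-481) - 262)) = 1/((-1868 - 13244960255736001/15433092900) + (-746512 - 262)) = 1/(-13273789273273201/15433092900 - 746774) = 1/(-24798821790577801/15433092900) = -15433092900/24798821790577801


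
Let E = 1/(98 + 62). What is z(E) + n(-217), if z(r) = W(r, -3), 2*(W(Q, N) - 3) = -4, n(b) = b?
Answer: -216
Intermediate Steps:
E = 1/160 ≈ 0.0062500
W(Q, N) = 1 (W(Q, N) = 3 + (½)*(-4) = 3 - 2 = 1)
z(r) = 1
z(E) + n(-217) = 1 - 217 = -216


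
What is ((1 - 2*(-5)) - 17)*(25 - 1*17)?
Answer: -48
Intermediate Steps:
((1 - 2*(-5)) - 17)*(25 - 1*17) = ((1 + 10) - 17)*(25 - 17) = (11 - 17)*8 = -6*8 = -48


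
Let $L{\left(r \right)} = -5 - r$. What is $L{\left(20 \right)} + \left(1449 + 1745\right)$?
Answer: $3169$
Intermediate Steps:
$L{\left(20 \right)} + \left(1449 + 1745\right) = \left(-5 - 20\right) + \left(1449 + 1745\right) = \left(-5 - 20\right) + 3194 = -25 + 3194 = 3169$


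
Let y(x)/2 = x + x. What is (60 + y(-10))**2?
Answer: 400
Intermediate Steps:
y(x) = 4*x (y(x) = 2*(x + x) = 2*(2*x) = 4*x)
(60 + y(-10))**2 = (60 + 4*(-10))**2 = (60 - 40)**2 = 20**2 = 400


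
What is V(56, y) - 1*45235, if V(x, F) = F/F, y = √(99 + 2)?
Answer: -45234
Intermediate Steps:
y = √101 ≈ 10.050
V(x, F) = 1
V(56, y) - 1*45235 = 1 - 1*45235 = 1 - 45235 = -45234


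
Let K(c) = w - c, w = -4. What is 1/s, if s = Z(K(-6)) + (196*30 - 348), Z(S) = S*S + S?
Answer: 1/5538 ≈ 0.00018057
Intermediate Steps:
K(c) = -4 - c
Z(S) = S + S**2 (Z(S) = S**2 + S = S + S**2)
s = 5538 (s = (-4 - 1*(-6))*(1 + (-4 - 1*(-6))) + (196*30 - 348) = (-4 + 6)*(1 + (-4 + 6)) + (5880 - 348) = 2*(1 + 2) + 5532 = 2*3 + 5532 = 6 + 5532 = 5538)
1/s = 1/5538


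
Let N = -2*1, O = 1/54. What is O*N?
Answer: -1/27 ≈ -0.037037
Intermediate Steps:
O = 1/54 ≈ 0.018519
N = -2
O*N = (1/54)*(-2) = -1/27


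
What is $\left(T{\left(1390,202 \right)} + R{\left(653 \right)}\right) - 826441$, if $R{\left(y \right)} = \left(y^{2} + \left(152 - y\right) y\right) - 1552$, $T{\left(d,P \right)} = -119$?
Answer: $-728856$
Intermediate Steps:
$R{\left(y \right)} = -1552 + y^{2} + y \left(152 - y\right)$ ($R{\left(y \right)} = \left(y^{2} + y \left(152 - y\right)\right) - 1552 = -1552 + y^{2} + y \left(152 - y\right)$)
$\left(T{\left(1390,202 \right)} + R{\left(653 \right)}\right) - 826441 = \left(-119 + \left(-1552 + 152 \cdot 653\right)\right) - 826441 = \left(-119 + \left(-1552 + 99256\right)\right) - 826441 = \left(-119 + 97704\right) - 826441 = 97585 - 826441 = -728856$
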